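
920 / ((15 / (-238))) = -43792/3 = -14597.33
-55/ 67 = -0.82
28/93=0.30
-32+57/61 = -1895/61 = -31.07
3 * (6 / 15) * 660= 792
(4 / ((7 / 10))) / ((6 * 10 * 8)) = 1/84 = 0.01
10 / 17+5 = 95/17 = 5.59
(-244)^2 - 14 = 59522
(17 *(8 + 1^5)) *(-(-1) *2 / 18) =17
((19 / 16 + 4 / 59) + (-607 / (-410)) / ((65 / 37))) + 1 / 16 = 6794237/3144700 = 2.16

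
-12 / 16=-3/4 = -0.75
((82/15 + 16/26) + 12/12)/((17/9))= 3.75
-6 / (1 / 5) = -30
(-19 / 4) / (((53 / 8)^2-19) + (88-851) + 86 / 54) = 8208/1272701 = 0.01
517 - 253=264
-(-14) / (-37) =-14/37 = -0.38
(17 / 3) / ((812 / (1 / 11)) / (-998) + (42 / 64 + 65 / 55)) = -2986016/3747537 = -0.80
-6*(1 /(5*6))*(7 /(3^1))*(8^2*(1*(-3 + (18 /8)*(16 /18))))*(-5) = -149.33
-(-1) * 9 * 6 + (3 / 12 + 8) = 249/4 = 62.25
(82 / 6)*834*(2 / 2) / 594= 5699/297 = 19.19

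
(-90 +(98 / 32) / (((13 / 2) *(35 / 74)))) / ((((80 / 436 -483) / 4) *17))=2522369/58152835 = 0.04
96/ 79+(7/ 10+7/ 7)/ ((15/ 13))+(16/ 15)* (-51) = -612781/11850 = -51.71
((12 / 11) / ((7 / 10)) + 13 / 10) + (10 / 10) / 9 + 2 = 34439/6930 = 4.97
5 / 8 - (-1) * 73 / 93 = 1049/744 = 1.41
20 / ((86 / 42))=420/43 = 9.77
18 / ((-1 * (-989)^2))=-18/978121 = 0.00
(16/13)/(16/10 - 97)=-0.01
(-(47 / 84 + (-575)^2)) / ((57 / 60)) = -348026.90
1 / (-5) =-1/5 = -0.20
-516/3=-172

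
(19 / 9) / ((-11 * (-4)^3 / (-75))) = -475/2112 = -0.22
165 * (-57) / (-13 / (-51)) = -479655/13 = -36896.54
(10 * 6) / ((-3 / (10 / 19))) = -200/19 = -10.53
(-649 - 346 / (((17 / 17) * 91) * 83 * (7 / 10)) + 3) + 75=-30192801/52871 = -571.07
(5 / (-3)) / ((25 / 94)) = -94/15 = -6.27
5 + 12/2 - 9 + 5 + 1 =8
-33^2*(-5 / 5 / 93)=363/31 = 11.71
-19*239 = -4541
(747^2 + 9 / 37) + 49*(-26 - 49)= 20510367/37 = 554334.24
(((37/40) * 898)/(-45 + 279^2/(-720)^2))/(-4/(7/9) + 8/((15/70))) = -27909840/48509591 = -0.58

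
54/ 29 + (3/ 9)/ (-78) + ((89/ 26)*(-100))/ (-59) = 235901/30798 = 7.66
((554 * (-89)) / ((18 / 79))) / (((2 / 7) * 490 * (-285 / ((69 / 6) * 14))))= 44794501/51300 = 873.19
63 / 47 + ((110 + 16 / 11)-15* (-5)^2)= -135560/517 = -262.21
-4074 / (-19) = 4074/19 = 214.42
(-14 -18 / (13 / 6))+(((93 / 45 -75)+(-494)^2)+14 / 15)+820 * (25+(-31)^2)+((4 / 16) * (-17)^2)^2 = 219997805/208 = 1057681.75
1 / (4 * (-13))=-1/52 = -0.02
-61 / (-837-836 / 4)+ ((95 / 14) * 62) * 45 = 138621577/7322 = 18932.20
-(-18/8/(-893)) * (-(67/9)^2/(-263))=-4489/8454924 = 0.00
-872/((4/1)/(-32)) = 6976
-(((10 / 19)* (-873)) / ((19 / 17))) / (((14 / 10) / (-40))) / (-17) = 1746000/2527 = 690.94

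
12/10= 6/5 = 1.20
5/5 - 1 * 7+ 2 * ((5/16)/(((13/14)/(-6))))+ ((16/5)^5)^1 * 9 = 244551159/81250 = 3009.86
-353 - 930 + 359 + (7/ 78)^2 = -5621567/6084 = -923.99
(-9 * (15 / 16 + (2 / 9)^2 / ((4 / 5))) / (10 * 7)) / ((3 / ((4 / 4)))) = -37/864 = -0.04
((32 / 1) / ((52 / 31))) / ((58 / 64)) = 7936/377 = 21.05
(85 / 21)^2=7225/441 = 16.38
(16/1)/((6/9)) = 24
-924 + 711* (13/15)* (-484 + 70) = -1280154/5 = -256030.80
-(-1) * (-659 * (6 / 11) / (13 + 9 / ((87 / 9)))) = -57333/2222 = -25.80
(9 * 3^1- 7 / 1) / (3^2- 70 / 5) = -4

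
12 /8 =3/2 = 1.50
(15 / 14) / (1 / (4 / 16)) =15/56 = 0.27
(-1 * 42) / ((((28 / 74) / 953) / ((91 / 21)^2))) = -5959109/3 = -1986369.67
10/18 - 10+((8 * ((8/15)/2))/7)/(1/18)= -1247/315 = -3.96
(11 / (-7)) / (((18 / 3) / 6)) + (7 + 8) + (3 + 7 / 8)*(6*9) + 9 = 6487/28 = 231.68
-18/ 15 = -6/5 = -1.20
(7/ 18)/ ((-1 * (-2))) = 7/36 = 0.19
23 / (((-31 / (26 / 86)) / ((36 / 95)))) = -10764/126635 = -0.09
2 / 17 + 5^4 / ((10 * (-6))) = -2101/204 = -10.30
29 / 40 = 0.72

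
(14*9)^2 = 15876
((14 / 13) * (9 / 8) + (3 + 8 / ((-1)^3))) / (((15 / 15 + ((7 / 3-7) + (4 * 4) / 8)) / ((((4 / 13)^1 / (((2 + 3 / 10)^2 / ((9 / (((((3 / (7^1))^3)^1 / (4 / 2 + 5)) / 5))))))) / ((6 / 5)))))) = 118249250/268203 = 440.89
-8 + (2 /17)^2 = -2308/289 = -7.99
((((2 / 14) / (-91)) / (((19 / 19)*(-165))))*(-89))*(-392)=712/2145 = 0.33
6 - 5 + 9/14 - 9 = -103/14 = -7.36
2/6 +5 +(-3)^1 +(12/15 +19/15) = 22/5 = 4.40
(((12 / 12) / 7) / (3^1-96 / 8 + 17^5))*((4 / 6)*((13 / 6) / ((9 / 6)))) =13/134175636 = 0.00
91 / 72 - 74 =-5237/72 = -72.74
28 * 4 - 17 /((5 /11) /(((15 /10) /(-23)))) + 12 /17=450217/3910 = 115.15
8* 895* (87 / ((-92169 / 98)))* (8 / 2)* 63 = -34883520/209 = -166906.79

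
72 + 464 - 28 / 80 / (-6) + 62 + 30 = 628.06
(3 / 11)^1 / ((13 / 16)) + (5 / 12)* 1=1291/1716 = 0.75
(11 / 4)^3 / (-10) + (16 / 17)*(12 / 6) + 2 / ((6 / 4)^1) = 37079/32640 = 1.14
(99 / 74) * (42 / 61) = 0.92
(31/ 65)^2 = 961/4225 = 0.23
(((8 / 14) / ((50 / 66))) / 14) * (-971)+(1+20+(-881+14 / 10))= -1115871/1225 = -910.92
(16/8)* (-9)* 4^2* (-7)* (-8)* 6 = -96768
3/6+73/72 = 109/72 = 1.51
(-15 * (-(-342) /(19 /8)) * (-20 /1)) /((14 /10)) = 216000/7 = 30857.14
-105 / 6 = -35/2 = -17.50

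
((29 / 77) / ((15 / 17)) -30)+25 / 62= -2088859/71610 = -29.17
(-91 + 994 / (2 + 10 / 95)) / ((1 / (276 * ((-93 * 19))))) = -929419029/5 = -185883805.80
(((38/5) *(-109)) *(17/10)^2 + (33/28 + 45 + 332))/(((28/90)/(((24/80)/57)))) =-63500769/1862000 = -34.10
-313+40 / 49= -312.18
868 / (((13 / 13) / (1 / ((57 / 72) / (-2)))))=-41664/19 = -2192.84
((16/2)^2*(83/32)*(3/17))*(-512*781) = -199136256/17 = -11713897.41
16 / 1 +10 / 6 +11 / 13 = 722/39 = 18.51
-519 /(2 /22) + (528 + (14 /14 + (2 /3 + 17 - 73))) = -15706/3 = -5235.33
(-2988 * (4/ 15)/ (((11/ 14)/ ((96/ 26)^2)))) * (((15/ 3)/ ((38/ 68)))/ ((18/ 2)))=-485474304/35321 = -13744.64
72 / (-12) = -6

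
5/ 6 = 0.83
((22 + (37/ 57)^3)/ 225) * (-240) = -65998384/2777895 = -23.76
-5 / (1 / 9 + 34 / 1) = -0.15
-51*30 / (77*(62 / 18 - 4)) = 2754/77 = 35.77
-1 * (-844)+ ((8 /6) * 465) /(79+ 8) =74048/87 = 851.13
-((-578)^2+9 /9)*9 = -3006765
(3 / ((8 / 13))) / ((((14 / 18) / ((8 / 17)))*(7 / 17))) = 351/49 = 7.16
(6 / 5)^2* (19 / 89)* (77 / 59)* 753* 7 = 277613028/131275 = 2114.74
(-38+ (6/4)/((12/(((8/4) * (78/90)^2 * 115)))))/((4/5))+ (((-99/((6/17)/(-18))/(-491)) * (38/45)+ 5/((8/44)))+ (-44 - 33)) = -78.69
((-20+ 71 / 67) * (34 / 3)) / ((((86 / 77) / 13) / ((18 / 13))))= -9966726/2881 = -3459.47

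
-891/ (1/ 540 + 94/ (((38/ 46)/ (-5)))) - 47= -24110477/530671 = -45.43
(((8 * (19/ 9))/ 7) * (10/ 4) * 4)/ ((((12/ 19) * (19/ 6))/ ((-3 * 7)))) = -760/3 = -253.33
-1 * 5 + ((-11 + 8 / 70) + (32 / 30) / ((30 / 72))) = -2332/175 = -13.33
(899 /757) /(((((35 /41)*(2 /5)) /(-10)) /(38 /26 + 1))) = -5897440/68887 = -85.61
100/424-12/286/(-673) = 2406611/10201334 = 0.24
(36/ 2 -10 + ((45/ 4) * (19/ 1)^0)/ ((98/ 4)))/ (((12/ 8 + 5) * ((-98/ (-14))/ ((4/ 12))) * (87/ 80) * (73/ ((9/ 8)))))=8290/9439703 = 0.00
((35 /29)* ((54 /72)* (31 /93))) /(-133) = -5/2204 = 0.00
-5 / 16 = -0.31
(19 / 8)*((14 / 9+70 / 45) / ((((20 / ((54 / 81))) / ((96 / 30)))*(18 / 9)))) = 266/675 = 0.39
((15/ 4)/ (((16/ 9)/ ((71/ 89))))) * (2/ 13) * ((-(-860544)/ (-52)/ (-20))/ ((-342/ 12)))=-4295997/571558 = -7.52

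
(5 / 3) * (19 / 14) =2.26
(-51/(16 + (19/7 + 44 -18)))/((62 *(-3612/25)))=425/3337832 = 0.00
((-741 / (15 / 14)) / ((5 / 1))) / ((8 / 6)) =-5187/50 = -103.74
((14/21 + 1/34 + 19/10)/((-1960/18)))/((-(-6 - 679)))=-993/28530250 = 0.00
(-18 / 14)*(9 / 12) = -27/28 = -0.96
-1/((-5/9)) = 9/5 = 1.80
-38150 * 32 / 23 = -53078.26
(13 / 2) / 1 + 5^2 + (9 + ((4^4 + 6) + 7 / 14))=303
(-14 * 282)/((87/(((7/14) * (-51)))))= 33558/29 = 1157.17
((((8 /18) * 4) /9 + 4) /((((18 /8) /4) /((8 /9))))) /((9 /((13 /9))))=565760/531441 = 1.06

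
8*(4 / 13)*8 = 256/13 = 19.69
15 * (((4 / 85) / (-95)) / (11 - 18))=12/11305 = 0.00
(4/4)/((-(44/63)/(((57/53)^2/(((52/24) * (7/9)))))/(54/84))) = -7105563/11247236 = -0.63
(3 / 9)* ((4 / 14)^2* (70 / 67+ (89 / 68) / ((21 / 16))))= 0.06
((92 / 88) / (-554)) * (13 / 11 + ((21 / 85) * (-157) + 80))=-455837/5697890 = -0.08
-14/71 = -0.20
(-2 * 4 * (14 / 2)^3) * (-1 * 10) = 27440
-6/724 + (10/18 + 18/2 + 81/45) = 11.35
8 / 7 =1.14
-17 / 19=-0.89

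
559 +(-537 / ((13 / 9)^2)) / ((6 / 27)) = -202531/338 = -599.20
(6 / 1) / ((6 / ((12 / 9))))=4/3 = 1.33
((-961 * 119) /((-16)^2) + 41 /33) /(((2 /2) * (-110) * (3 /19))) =71503669/2787840 = 25.65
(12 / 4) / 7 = 3/7 = 0.43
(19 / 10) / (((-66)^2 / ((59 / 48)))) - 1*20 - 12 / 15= -20.80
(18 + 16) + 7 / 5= 177/5 = 35.40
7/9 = 0.78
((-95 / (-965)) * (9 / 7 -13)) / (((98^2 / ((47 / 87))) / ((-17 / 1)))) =622421/564412674 = 0.00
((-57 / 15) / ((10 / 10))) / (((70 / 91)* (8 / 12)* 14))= -741/1400 = -0.53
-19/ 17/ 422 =-19/7174 = 0.00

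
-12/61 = -0.20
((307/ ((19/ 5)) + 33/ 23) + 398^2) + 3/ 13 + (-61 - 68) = 899628702/5681 = 158357.46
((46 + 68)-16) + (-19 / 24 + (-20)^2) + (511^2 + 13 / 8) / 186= 2828827/1488 = 1901.09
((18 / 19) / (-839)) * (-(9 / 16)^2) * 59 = 43011/2040448 = 0.02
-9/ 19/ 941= -9/17879 = 0.00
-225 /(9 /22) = -550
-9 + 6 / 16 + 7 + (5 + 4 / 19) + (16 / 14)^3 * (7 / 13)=424989/96824 = 4.39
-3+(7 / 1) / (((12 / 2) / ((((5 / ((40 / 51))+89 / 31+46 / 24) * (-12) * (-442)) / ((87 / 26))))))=166997582/8091 = 20639.92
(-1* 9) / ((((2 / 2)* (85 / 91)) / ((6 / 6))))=-819/85 = -9.64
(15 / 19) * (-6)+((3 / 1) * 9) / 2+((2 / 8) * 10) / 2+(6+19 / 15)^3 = 100990579/256500 = 393.73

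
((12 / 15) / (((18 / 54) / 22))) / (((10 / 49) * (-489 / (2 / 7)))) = -616/4075 = -0.15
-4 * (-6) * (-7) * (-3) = 504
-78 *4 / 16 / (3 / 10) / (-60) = 13/12 = 1.08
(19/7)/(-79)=-19/553 = -0.03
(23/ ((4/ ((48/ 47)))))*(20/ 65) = 1104/611 = 1.81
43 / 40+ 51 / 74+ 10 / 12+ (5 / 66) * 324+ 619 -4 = 31362263/48840 = 642.14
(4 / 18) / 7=2/63 = 0.03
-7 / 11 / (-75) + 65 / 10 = 10739/1650 = 6.51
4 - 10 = -6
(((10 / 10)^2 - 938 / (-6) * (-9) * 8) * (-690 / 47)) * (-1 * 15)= -116489250/47 = -2478494.68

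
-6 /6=-1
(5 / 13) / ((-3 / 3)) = -5/13 = -0.38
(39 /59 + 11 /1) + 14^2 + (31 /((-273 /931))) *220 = -53038712/2301 = -23050.29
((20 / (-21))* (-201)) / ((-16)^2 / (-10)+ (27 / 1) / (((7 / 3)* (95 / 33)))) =-8.87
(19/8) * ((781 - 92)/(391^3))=13091/478211768 = 0.00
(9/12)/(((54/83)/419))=34777/72 = 483.01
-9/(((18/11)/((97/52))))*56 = -7469/13 = -574.54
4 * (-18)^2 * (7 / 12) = 756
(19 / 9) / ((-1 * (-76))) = 1/36 = 0.03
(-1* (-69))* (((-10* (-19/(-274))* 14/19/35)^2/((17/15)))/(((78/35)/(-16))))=-386400/4147949 = -0.09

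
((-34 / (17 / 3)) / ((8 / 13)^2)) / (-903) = 169/9632 = 0.02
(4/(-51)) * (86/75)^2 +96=27510416/286875 = 95.90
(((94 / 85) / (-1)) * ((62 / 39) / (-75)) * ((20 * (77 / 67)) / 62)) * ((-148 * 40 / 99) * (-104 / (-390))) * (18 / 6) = -12465152/29984175 = -0.42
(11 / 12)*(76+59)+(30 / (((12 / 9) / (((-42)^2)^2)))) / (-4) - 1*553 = -70014877/4 = -17503719.25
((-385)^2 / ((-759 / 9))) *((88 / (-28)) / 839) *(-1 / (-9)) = 42350/57891 = 0.73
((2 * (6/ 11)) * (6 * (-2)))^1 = -144/11 = -13.09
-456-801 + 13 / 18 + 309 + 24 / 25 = -425843/450 = -946.32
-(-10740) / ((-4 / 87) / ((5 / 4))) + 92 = -291901.75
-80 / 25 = -16/5 = -3.20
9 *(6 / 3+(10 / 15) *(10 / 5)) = 30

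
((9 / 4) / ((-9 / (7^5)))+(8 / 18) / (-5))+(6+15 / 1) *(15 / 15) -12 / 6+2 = -752551/180 = -4180.84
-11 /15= -0.73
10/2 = 5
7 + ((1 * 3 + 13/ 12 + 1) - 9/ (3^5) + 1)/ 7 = 5945/756 = 7.86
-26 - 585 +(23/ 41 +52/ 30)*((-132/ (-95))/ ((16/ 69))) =-46525951/77900 = -597.25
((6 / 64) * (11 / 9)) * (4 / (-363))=-1/792 = 0.00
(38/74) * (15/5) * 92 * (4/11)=20976/407 = 51.54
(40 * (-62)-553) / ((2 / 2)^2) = -3033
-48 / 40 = -6/5 = -1.20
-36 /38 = -18/19 = -0.95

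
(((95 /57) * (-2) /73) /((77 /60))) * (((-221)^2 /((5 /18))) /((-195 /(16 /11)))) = 2885376/61831 = 46.67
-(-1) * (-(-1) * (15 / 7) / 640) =3/896 = 0.00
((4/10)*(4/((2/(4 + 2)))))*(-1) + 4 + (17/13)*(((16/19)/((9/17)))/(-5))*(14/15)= -198116/166725 = -1.19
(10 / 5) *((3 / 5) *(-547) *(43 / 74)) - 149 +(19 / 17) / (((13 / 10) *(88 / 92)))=-238144943/449735 = -529.52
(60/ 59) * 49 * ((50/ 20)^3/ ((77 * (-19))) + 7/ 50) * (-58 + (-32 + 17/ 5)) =-344070027/616550 = -558.06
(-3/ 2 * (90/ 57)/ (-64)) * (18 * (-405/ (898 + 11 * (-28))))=-32805/71744 = -0.46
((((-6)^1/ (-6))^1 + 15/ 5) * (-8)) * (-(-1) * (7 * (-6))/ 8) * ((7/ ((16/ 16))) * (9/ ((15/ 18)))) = 63504/5 = 12700.80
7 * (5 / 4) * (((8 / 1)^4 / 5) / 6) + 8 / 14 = 25100/21 = 1195.24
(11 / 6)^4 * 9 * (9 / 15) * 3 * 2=14641/40 = 366.02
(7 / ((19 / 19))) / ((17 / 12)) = 84/17 = 4.94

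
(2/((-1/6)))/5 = -12/5 = -2.40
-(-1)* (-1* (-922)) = 922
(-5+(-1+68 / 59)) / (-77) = 26/413 = 0.06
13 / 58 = 0.22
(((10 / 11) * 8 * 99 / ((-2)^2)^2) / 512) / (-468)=-5/26624 = 0.00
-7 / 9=-0.78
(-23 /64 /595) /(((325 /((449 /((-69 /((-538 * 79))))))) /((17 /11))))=-9541699/12012000 = -0.79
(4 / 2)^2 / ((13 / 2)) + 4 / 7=108/91 = 1.19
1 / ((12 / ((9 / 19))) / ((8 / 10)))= 3/95 = 0.03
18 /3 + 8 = 14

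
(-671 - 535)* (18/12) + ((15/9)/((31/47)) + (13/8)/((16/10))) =-10746083/5952 = -1805.46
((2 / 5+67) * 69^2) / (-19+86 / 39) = -62573823/3275 = -19106.51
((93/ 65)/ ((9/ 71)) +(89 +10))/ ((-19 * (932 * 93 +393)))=-21506/322590645 = 0.00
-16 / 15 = -1.07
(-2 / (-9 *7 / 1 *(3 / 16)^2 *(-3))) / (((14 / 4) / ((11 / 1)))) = -11264/11907 = -0.95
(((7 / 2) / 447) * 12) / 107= 14/15943 = 0.00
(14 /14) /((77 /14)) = 2/11 = 0.18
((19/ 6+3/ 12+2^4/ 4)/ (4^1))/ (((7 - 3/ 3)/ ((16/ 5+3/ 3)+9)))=4.08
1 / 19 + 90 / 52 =881/494 = 1.78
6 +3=9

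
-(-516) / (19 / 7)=190.11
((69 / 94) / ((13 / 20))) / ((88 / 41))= 14145/26884 = 0.53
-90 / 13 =-6.92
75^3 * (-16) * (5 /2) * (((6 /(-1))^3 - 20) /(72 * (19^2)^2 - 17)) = 796500000/1876619 = 424.43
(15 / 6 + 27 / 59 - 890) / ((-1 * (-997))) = -104671/117646 = -0.89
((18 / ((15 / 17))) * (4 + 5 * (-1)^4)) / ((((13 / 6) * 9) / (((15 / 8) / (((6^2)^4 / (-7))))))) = -119/1617408 = 0.00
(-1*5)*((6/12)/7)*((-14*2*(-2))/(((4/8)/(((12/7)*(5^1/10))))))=-240/7 = -34.29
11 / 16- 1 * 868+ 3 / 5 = -69337/80 = -866.71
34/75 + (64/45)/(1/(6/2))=118/25 = 4.72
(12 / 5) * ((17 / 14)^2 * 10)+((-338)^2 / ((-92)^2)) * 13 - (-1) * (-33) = 18440929/103684 = 177.86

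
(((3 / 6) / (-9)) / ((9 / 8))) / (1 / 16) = -64/81 = -0.79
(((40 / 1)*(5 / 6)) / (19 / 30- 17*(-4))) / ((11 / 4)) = 4000/22649 = 0.18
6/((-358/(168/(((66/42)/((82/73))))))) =-289296/143737 = -2.01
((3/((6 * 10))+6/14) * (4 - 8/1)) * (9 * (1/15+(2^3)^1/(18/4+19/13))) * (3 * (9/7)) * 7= -710937/1085 = -655.24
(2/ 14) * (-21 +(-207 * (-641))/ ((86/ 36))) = 7931.77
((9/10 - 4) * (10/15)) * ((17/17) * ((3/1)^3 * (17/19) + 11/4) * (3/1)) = -12679/76 = -166.83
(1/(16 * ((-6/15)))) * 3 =-15/32 = -0.47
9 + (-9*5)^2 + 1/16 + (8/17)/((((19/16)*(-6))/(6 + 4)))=31525865/15504 = 2033.40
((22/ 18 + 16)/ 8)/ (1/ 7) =1085/72 = 15.07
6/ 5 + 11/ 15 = 1.93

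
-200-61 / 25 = -5061/25 = -202.44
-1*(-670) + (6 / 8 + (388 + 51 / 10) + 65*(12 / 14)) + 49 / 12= 117983/105 = 1123.65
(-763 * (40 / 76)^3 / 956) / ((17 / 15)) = -0.10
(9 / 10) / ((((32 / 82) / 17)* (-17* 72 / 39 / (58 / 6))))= -15457/1280 = -12.08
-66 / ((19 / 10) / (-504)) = 332640/19 = 17507.37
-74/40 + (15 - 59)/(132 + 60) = -499/240 = -2.08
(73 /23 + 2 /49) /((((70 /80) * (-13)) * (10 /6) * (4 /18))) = -391284/512785 = -0.76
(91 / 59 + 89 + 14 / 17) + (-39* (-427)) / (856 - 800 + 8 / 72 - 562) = 266910289/4566659 = 58.45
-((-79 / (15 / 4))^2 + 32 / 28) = -700792/1575 = -444.95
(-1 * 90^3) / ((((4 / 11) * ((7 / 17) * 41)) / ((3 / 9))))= -11360250/287 = -39582.75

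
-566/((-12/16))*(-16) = -36224/3 = -12074.67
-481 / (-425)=481/425 = 1.13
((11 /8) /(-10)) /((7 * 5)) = -11/2800 = 0.00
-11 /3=-3.67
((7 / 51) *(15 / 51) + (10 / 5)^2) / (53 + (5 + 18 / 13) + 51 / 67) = 3051113/45419529 = 0.07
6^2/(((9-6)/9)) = 108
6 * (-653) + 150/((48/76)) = -7361/2 = -3680.50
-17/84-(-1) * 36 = 3007/84 = 35.80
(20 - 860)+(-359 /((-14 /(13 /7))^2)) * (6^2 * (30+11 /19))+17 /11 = -558639898/71687 = -7792.76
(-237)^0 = 1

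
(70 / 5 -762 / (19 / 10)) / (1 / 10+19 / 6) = -110310/931 = -118.49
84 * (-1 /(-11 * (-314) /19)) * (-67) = 53466/1727 = 30.96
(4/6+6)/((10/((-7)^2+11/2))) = 109/3 = 36.33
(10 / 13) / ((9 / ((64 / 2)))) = 320/117 = 2.74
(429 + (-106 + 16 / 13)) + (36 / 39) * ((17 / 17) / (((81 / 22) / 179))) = 129557/351 = 369.11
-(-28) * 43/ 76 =301/19 = 15.84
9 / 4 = 2.25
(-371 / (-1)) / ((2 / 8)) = 1484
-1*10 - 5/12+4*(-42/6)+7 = -377/12 = -31.42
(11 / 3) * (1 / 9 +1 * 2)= 209/27 = 7.74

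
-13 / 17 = -0.76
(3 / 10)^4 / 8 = 81/80000 = 0.00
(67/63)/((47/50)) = 3350/2961 = 1.13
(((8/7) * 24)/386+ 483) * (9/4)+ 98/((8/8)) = 6403253/5404 = 1184.91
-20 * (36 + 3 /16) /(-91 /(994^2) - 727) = 102155865/102614609 = 1.00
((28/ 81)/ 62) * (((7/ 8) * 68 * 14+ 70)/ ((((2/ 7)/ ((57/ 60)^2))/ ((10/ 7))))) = 760627/33480 = 22.72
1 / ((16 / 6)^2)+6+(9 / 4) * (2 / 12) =417/64 = 6.52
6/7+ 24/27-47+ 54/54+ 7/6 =-43.09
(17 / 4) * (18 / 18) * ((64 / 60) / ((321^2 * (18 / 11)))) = 374/13910535 = 0.00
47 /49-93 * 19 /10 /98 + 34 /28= 363/980 = 0.37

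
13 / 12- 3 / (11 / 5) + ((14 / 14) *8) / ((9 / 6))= 667/132 = 5.05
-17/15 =-1.13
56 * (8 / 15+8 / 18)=2464/45 = 54.76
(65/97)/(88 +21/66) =1430/188471 = 0.01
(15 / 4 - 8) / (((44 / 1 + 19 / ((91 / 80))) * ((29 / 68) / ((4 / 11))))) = -26299/440539 = -0.06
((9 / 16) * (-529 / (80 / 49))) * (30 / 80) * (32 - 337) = 42691887/2048 = 20845.65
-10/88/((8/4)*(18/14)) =-35/792 = -0.04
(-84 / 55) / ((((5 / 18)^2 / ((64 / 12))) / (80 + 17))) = -14079744/1375 = -10239.81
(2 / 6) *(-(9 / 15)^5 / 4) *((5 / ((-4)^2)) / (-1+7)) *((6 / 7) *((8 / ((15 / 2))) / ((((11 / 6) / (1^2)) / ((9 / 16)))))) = -729/7700000 = 0.00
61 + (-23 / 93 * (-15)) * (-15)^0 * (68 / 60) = 6064/93 = 65.20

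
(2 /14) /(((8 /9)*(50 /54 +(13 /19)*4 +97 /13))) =60021/4154528 = 0.01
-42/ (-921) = 14/307 = 0.05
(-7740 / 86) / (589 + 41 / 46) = -0.15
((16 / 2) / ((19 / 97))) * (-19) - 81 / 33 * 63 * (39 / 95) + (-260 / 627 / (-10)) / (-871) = -839.48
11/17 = 0.65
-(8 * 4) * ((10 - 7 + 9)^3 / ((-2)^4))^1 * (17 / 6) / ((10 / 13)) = -63648/5 = -12729.60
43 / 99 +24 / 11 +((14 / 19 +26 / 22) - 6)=-2756/1881 = -1.47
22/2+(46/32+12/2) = 295/16 = 18.44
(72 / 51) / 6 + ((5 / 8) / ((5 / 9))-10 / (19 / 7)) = -6005/2584 = -2.32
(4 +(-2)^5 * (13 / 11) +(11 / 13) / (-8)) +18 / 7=-251071/8008 = -31.35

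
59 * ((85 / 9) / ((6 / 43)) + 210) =884705/54 = 16383.43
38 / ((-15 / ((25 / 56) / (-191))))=0.01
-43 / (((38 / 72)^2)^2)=-72223488/130321 = -554.20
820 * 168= 137760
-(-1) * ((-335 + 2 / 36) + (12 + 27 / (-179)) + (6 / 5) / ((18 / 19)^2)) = -7775288/24165 = -321.76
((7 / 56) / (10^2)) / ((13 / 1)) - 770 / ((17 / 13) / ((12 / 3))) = -416415983/176800 = -2355.29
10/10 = 1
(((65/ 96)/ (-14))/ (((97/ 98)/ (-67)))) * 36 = 91455/776 = 117.85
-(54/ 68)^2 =-729/1156 = -0.63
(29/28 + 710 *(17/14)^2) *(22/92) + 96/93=70327525/279496 = 251.62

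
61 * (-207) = -12627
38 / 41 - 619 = -25341/41 = -618.07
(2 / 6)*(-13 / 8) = -13/24 = -0.54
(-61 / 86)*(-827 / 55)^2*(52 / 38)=-542355697/2471425 = -219.45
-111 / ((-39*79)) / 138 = 37/141726 = 0.00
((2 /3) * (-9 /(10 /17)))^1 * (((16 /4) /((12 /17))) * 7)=-2023/5 = -404.60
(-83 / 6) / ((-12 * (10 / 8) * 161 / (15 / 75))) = 83/72450 = 0.00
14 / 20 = 7/10 = 0.70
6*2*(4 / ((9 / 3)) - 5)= -44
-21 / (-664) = 21/664 = 0.03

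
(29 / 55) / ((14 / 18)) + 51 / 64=36339/24640 = 1.47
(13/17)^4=28561/83521 = 0.34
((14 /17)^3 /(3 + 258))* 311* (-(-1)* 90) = 8533840/142477 = 59.90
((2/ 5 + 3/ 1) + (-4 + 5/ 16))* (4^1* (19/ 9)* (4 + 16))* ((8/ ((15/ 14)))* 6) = -97888/45 = -2175.29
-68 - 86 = -154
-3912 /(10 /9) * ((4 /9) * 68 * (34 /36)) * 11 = -16581664/15 = -1105444.27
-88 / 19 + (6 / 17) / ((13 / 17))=-1030/247 = -4.17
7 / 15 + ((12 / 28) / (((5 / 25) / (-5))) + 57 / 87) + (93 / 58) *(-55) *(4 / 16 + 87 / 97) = -261664559/2362920 = -110.74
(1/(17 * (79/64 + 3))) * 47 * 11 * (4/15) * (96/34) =2117632/391595 = 5.41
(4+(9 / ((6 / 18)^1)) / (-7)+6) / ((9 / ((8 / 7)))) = 344/441 = 0.78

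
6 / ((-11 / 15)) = -90/11 = -8.18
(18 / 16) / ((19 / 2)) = 9/76 = 0.12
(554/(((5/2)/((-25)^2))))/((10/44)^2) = 2681360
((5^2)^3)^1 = 15625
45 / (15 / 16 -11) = -720/161 = -4.47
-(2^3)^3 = -512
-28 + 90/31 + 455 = 13327/31 = 429.90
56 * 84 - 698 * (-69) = 52866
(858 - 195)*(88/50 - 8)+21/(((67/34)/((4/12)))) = -6923726/1675 = -4133.57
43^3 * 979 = 77837353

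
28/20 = 7/5 = 1.40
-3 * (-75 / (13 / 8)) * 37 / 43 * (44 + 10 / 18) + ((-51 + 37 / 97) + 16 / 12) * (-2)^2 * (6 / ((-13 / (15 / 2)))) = 324840160/54223 = 5990.82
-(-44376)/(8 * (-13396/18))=-49923/6698 = -7.45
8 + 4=12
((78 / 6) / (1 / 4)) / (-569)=-52/569 = -0.09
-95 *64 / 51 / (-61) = 6080/3111 = 1.95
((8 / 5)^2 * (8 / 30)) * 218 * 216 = 4018176/125 = 32145.41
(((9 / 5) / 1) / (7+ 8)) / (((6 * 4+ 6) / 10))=1/25 = 0.04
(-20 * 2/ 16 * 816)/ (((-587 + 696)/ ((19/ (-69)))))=12920/2507 = 5.15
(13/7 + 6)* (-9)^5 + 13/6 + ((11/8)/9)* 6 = -463953.35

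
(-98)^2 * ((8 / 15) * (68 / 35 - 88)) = -11019904/25 = -440796.16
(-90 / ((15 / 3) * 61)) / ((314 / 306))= -2754/9577 = -0.29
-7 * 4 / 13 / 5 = -28/65 = -0.43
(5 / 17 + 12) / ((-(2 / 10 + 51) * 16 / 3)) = -3135/69632 = -0.05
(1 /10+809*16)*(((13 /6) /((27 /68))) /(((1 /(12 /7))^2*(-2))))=-76283896/735 = -103787.61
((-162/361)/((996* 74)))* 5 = -135/4434524 = 0.00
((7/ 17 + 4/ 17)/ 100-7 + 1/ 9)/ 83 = -105301/1269900 = -0.08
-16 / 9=-1.78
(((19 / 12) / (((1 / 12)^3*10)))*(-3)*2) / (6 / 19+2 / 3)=-58482/35 = -1670.91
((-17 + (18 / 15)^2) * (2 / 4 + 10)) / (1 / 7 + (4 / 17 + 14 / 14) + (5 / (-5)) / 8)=-3888444/29825 = -130.38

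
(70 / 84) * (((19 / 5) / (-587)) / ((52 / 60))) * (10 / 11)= -475/83941 = -0.01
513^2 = 263169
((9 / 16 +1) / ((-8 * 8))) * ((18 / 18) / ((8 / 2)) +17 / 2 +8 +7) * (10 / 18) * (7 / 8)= -83125/294912 = -0.28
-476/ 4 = -119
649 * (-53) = -34397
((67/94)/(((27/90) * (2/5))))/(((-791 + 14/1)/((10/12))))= -8375/1314684 = -0.01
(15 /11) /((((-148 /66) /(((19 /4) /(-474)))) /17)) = 4845/46768 = 0.10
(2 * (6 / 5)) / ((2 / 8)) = 48/5 = 9.60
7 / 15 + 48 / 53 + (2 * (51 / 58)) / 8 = 293657/184440 = 1.59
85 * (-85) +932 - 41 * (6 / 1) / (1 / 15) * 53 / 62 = -292868/31 = -9447.35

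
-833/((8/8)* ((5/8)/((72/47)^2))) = -3127.77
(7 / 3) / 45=7/135 = 0.05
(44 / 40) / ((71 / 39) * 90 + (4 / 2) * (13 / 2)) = 13/2090 = 0.01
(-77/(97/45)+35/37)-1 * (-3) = -114043/3589 = -31.78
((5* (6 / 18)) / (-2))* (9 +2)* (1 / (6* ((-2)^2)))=-55/144 = -0.38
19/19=1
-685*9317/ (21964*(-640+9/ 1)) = 0.46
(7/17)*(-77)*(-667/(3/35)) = 12582955/51 = 246724.61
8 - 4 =4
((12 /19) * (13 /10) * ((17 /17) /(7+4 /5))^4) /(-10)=-25/1127061 = 0.00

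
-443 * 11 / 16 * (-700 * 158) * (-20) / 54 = -336846125/27 = -12475782.41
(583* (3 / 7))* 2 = 3498/7 = 499.71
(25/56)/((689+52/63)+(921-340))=225/640496 = 0.00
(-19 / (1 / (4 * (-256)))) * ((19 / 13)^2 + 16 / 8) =13599744/169 = 80471.86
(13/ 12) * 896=2912/3 = 970.67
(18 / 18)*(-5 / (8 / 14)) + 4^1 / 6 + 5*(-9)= -637/12 = -53.08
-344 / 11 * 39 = -13416/11 = -1219.64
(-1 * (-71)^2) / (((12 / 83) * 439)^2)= -1.25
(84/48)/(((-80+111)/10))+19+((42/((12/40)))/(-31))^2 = 76803/1922 = 39.96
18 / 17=1.06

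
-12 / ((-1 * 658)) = 6/329 = 0.02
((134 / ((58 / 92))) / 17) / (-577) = -0.02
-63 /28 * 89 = -801/4 = -200.25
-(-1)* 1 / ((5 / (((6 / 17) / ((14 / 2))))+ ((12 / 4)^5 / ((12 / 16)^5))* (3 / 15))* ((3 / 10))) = 100/9119 = 0.01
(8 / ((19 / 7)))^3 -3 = 155039/6859 = 22.60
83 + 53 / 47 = 3954/47 = 84.13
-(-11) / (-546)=-11/546 = -0.02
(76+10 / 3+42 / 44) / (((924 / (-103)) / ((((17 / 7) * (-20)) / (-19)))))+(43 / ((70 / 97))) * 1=26582243/724185 = 36.71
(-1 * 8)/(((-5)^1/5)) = 8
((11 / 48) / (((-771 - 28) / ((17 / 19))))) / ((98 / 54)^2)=-2673/34305488 = 0.00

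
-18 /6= -3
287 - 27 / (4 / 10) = 439/2 = 219.50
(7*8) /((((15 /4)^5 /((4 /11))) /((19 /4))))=1089536/8353125 = 0.13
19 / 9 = 2.11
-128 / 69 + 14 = 838/69 = 12.14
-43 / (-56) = 43/56 = 0.77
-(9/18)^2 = -1/4 = -0.25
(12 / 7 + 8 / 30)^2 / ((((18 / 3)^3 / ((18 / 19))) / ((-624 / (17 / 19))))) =-2249728/187425 = -12.00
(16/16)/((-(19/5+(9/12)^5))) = -5120/20671 = -0.25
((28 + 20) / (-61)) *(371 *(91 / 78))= -340.59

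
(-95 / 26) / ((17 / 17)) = -95/26 = -3.65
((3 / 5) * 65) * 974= 37986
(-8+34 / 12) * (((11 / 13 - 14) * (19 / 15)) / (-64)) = -11191/8320 = -1.35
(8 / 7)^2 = 64/49 = 1.31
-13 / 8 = -1.62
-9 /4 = -2.25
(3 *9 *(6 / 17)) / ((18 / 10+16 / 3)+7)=0.67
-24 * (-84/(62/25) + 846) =-604224/31 = -19491.10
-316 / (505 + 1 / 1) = -158/253 = -0.62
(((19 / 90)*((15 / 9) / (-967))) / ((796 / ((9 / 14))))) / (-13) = 19/840547344 = 0.00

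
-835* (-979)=817465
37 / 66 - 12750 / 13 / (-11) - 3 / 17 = 1306103/14586 = 89.54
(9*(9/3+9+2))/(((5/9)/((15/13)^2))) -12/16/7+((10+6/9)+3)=4479011/14196 = 315.51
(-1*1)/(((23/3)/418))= -1254/23 = -54.52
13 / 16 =0.81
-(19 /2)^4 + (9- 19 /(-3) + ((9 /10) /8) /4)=-7804513/960 = -8129.70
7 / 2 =3.50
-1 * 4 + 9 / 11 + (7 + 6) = 108/11 = 9.82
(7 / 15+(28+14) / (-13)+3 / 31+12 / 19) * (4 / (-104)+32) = -32383516/497705 = -65.07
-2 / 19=-0.11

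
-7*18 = -126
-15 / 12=-5/4 = -1.25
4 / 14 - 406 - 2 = -2854/7 = -407.71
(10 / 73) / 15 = 2/219 = 0.01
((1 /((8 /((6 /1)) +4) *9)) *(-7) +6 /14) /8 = 95/2688 = 0.04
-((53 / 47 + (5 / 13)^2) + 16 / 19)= -319596/150917 = -2.12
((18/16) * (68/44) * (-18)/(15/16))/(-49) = 1836/2695 = 0.68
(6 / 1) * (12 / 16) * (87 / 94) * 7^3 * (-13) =-3491397/188 = -18571.26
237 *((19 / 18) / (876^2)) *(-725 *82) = -44617225/2302128 = -19.38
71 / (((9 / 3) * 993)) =71/2979 = 0.02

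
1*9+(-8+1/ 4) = 1.25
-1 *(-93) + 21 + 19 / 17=1957/17 = 115.12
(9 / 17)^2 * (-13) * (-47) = 49491/289 = 171.25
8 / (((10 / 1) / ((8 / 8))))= 4/5 = 0.80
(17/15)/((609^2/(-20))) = -68/1112643 = 0.00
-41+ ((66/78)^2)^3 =-196127608/4826809 = -40.63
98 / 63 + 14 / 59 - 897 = -475355/531 = -895.21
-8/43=-0.19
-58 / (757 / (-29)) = 1682/757 = 2.22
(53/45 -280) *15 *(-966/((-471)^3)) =-4040134/104487111 = -0.04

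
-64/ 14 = -32/7 = -4.57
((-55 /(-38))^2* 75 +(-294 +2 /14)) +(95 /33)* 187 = 12177871/30324 = 401.59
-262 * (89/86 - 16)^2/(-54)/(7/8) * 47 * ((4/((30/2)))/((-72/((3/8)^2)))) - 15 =-188030893/4141760 = -45.40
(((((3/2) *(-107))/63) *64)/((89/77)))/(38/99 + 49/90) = -12429120/81791 = -151.96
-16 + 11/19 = -293/19 = -15.42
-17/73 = -0.23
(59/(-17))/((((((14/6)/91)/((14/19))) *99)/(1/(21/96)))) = -49088/10659 = -4.61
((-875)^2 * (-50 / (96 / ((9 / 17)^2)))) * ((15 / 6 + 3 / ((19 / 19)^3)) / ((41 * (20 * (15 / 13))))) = -985359375/1516672 = -649.69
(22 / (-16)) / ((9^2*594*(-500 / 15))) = 1/1166400 = 0.00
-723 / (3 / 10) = -2410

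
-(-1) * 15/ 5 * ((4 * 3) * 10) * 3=1080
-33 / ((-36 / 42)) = 77/2 = 38.50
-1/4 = -0.25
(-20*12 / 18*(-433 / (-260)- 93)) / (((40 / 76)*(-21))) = -451193/4095 = -110.18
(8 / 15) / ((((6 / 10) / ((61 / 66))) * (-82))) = -122/12177 = -0.01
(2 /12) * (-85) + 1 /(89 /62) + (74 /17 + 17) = 7.88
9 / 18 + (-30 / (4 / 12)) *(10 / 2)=-899/2 = -449.50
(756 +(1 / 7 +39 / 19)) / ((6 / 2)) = 100840/399 = 252.73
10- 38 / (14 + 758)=3841/386 = 9.95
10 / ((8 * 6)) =5/24 = 0.21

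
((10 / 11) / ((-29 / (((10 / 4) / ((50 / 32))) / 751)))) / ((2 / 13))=-104/239569 = 0.00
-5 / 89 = -0.06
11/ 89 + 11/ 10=1089/890 = 1.22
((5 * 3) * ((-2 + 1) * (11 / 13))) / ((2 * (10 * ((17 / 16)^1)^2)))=-2112/3757 = -0.56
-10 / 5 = -2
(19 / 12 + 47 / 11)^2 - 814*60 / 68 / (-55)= 14026121/296208 = 47.35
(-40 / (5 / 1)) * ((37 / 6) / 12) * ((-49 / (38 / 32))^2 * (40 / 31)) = -909690880/100719 = -9031.97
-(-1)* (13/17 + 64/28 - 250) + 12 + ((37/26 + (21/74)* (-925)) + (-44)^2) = 1439.97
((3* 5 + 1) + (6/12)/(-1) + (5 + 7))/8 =55/16 = 3.44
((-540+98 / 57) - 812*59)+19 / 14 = -38659049/798 = -48444.92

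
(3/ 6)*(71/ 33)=71/66 = 1.08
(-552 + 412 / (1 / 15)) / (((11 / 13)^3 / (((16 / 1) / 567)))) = 9420736/35937 = 262.15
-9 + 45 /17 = -6.35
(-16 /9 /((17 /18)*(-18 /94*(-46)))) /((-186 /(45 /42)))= 940/763623 = 0.00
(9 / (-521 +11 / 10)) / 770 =-3/133441 = 0.00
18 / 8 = 2.25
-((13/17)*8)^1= -6.12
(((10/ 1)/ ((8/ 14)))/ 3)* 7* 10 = 1225/3 = 408.33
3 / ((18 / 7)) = 7/6 = 1.17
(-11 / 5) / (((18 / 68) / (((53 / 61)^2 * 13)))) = -13657358/167445 = -81.56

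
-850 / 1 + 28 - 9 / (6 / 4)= -828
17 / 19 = 0.89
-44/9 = -4.89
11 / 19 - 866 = -16443/19 = -865.42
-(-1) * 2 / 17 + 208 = 3538/17 = 208.12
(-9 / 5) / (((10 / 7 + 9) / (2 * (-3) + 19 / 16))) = 4851/5840 = 0.83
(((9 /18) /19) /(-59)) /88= -1/197296 = 0.00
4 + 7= 11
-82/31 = -2.65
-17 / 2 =-8.50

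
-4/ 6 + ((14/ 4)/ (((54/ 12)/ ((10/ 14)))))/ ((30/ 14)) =-11/27 = -0.41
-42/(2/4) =-84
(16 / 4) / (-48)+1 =0.92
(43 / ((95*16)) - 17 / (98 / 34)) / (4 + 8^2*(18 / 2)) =-437173/43198400 = -0.01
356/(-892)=-89/223 = -0.40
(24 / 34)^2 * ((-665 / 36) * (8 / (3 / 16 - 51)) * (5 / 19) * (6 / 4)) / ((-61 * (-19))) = 44800/90771721 = 0.00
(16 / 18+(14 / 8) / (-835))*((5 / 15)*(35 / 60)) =0.17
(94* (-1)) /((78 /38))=-1786/39 = -45.79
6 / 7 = 0.86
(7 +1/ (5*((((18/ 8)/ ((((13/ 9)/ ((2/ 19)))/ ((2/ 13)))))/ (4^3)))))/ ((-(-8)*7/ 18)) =208339/1260 = 165.35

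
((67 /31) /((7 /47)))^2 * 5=49581005/47089 = 1052.92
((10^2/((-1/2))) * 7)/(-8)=175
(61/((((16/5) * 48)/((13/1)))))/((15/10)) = 3965/1152 = 3.44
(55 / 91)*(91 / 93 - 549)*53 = -148565890/8463 = -17554.75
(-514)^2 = 264196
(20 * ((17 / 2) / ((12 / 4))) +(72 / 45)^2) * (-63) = -93282/25 = -3731.28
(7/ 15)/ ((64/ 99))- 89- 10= -31449/320 = -98.28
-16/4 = -4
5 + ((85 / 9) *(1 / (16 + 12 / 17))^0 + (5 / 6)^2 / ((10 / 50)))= 215/12 = 17.92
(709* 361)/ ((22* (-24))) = -255949/528 = -484.75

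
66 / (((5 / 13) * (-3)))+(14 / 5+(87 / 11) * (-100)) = -46492/55 = -845.31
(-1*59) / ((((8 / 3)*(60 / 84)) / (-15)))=3717/8 = 464.62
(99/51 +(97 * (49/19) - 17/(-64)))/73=5216883/1509056 = 3.46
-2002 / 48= -1001/24 = -41.71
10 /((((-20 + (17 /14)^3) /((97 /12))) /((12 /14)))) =-190120/49967 = -3.80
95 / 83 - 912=-75601/83 = -910.86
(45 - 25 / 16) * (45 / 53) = 31275/848 = 36.88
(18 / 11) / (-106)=-9/583 = -0.02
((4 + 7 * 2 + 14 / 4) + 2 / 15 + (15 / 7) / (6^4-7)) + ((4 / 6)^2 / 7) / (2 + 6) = 8787788/406035 = 21.64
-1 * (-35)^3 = 42875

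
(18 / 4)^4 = 6561/16 = 410.06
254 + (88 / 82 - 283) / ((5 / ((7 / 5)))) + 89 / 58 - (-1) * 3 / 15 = 176.79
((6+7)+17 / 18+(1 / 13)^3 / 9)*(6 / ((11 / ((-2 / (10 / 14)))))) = -7720286/362505 = -21.30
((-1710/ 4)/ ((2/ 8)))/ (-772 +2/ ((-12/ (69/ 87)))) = 297540/134351 = 2.21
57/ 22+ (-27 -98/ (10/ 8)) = -11309/110 = -102.81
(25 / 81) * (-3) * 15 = -125/9 = -13.89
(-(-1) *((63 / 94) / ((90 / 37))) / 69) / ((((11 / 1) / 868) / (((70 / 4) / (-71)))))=-393421/5065566 = -0.08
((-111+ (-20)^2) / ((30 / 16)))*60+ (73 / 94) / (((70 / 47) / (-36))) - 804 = 294883/35 = 8425.23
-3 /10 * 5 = -3/2 = -1.50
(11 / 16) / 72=11/1152 = 0.01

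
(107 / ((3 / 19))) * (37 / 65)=75221/195 = 385.75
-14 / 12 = -7/6 = -1.17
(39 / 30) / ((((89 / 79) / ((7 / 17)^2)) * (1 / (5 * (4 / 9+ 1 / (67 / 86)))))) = 26218283/15509763 = 1.69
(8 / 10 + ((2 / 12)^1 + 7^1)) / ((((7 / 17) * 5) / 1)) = 4063/1050 = 3.87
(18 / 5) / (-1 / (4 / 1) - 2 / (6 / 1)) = -216/35 = -6.17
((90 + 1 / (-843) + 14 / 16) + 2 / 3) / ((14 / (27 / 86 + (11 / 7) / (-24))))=369380485/227353728 = 1.62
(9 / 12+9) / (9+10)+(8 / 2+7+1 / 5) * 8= 34243/380 = 90.11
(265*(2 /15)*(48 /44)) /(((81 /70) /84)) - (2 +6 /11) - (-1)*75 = 852559/297 = 2870.57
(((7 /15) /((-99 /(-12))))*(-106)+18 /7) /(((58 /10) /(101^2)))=-121045066/20097 = -6023.04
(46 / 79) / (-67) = -46/5293 = -0.01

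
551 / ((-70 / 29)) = -15979/70 = -228.27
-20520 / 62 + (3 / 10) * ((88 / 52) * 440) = -43356/403 = -107.58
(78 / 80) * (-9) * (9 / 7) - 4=-4279/280 = -15.28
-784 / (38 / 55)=-21560/19 = -1134.74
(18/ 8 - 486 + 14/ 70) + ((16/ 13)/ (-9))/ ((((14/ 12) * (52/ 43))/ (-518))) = -4394077/10140 = -433.34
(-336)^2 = 112896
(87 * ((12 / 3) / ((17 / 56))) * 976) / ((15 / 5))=6340096/17 = 372946.82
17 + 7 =24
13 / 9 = 1.44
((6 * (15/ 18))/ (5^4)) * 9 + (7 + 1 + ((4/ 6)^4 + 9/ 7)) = 677228/70875 = 9.56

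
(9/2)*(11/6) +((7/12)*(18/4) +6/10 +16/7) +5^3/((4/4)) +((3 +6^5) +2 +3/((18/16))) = 6654839/840 = 7922.43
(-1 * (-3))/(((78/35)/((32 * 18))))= 10080/13 = 775.38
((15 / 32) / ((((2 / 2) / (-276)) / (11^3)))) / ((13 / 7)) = -92722.07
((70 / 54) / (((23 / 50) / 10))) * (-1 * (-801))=1557500/69 = 22572.46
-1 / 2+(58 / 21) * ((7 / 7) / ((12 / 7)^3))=125/2592 = 0.05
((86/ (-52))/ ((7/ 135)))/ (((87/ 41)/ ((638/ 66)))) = -26445/182 = -145.30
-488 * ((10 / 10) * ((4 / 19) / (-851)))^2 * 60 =-468480/261436561 = 0.00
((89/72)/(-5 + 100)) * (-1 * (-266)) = 623/180 = 3.46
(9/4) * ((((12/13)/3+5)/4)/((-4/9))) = -5589/832 = -6.72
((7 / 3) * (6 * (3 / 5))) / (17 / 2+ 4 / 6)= 252/275 = 0.92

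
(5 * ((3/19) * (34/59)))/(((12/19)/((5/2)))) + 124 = 29689/236 = 125.80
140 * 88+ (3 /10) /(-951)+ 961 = 42100769/3170 = 13281.00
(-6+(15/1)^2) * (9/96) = 657/32 = 20.53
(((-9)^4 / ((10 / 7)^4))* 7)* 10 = 110270.73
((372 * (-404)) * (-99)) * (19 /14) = 141345864/7 = 20192266.29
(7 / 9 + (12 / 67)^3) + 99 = 270100726/2706867 = 99.78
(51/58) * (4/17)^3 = 96/8381 = 0.01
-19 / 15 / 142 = -0.01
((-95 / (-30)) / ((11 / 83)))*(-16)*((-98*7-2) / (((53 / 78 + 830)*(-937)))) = -225675008/667821451 = -0.34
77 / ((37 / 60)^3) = 16632000/50653 = 328.35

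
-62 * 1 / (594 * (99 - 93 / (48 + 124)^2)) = -917104/869830731 = 0.00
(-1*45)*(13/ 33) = -195/11 = -17.73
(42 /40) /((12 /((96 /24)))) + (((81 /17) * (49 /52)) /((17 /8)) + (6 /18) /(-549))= 304717033/123755580 = 2.46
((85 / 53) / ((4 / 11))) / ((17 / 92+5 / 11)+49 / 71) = 3359081/1012565 = 3.32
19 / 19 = 1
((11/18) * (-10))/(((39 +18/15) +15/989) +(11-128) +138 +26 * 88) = -24725/9504711 = 0.00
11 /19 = 0.58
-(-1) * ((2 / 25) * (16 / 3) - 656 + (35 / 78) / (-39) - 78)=-55789127/76050 = -733.58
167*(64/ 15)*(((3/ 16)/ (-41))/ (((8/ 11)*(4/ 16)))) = -3674/205 = -17.92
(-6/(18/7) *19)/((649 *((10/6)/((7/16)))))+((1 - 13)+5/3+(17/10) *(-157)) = -43184657/155760 = -277.25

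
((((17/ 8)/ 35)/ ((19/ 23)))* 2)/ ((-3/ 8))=-782/1995 = -0.39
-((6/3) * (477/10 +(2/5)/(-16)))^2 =-3636649/400 = -9091.62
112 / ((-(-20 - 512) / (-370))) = -1480/19 = -77.89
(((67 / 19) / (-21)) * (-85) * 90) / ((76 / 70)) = 427125/361 = 1183.17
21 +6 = 27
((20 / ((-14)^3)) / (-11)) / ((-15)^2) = 1/339570 = 0.00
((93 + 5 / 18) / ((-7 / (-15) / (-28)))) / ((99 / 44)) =-67160/27 = -2487.41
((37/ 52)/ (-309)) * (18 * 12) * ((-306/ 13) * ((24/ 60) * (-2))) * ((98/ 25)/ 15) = -26629344/10879375 = -2.45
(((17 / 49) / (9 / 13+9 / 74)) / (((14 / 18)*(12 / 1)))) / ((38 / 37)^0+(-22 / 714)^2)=2363153/51793420 = 0.05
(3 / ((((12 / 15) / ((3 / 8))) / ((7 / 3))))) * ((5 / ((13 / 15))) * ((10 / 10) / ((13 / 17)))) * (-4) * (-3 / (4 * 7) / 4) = 57375/21632 = 2.65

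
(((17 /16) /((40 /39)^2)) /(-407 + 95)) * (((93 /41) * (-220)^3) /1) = 410340645/5248 = 78189.91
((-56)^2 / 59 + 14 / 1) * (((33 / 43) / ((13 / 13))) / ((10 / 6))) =392238/12685 = 30.92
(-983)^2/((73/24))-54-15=23185899/73 = 317615.05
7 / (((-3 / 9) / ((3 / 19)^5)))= -5103/2476099 = 0.00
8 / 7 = 1.14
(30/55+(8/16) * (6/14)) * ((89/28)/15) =3471/21560 = 0.16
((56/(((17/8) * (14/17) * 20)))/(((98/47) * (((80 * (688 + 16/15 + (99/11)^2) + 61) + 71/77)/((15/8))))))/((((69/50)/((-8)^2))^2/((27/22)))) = 4320000/70145929 = 0.06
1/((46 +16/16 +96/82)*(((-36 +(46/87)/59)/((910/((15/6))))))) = -38302446/182432725 = -0.21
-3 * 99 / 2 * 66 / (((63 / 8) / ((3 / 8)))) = -3267/7 = -466.71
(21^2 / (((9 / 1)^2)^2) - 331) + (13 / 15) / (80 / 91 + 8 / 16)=-302193812/914895 = -330.30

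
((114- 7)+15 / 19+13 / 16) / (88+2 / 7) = 77035/62624 = 1.23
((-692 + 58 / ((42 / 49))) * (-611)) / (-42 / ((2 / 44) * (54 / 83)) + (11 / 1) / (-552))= -268.59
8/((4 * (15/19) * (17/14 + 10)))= 532/2355 = 0.23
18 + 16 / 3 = 70/3 = 23.33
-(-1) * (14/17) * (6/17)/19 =84/5491 = 0.02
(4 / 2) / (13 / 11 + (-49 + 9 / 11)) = -2/47 = -0.04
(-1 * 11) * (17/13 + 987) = -141328/13 = -10871.38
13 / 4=3.25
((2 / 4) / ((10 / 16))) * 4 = 16/5 = 3.20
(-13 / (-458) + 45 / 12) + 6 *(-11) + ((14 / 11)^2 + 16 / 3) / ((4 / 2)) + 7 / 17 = -329736725/5652636 = -58.33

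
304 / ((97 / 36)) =112.82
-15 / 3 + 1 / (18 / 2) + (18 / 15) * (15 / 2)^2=1127/18 = 62.61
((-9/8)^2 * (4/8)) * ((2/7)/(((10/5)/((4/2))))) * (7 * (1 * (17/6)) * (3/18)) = 153/256 = 0.60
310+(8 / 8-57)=254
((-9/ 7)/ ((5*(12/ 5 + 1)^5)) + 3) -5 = -19883623/9938999 = -2.00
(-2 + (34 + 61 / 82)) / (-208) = -2685/17056 = -0.16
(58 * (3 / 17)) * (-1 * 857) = -149118/17 = -8771.65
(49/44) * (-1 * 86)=-2107/22 = -95.77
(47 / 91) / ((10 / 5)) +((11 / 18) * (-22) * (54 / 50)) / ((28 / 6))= -6491/2275 = -2.85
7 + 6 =13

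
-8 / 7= -1.14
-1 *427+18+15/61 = -24934/61 = -408.75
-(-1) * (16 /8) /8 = 0.25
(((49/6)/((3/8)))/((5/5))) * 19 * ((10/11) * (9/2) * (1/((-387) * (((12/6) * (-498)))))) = 4655/1059993 = 0.00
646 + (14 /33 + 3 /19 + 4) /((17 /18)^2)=2313490/3553 = 651.14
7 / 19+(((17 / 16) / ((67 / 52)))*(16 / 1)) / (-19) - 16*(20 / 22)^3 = -20920365/1694363 = -12.35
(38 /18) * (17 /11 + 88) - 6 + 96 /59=1078643/5841 = 184.67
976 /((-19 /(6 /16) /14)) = -5124/19 = -269.68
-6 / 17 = -0.35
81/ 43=1.88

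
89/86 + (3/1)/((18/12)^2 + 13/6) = 7813/4558 = 1.71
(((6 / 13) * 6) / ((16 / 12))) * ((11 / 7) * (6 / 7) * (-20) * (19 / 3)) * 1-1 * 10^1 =-232090/637 = -364.35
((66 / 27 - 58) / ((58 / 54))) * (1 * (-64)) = 96000/29 = 3310.34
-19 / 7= -2.71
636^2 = 404496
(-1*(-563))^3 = 178453547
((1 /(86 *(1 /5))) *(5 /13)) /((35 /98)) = 35/559 = 0.06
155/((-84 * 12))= -155/1008 = -0.15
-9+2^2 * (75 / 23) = 4.04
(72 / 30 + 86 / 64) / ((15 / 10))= 599/240 = 2.50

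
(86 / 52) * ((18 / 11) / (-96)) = -129/4576 = -0.03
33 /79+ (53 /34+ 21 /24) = 30637/10744 = 2.85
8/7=1.14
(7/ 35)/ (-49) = -1/245 = 0.00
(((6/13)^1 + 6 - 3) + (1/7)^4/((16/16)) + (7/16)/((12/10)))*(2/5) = 11466023/7491120 = 1.53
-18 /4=-9/2 = -4.50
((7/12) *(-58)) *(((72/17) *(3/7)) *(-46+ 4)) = 2579.29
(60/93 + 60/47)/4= 700/1457 = 0.48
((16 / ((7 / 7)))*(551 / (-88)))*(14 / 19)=-812/11 = -73.82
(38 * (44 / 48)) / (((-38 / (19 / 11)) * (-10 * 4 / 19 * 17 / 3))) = 361/2720 = 0.13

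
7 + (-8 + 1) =0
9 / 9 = 1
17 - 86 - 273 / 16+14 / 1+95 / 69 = -78037/1104 = -70.69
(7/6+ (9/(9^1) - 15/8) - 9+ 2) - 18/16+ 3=-29/6 = -4.83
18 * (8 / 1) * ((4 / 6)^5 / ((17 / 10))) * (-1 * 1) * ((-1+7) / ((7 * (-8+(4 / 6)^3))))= 1920/1547 = 1.24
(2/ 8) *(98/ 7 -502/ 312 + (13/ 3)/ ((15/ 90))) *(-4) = -38.39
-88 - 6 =-94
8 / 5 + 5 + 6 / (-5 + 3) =18/5 = 3.60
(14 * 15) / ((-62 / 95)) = -9975/31 = -321.77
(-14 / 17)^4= 0.46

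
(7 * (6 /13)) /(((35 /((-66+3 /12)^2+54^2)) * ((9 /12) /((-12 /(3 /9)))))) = -416970/13 = -32074.62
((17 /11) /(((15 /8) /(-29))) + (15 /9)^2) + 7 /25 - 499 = -1286617/2475 = -519.85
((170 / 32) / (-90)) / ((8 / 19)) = -323/2304 = -0.14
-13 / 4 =-3.25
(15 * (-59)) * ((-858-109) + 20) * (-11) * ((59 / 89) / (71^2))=-543923655/448649 = -1212.36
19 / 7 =2.71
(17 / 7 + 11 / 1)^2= 8836/49 = 180.33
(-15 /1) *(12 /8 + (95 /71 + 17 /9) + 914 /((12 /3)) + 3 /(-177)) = -43961245/12567 = -3498.15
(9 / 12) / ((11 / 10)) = 15/22 = 0.68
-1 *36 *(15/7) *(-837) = 451980/7 = 64568.57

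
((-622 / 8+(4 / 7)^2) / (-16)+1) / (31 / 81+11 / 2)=1483191/1494304 = 0.99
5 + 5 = 10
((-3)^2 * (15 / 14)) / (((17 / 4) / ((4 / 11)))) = 1080/1309 = 0.83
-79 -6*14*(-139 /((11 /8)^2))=6096.74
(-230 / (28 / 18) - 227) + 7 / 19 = -49807/133 = -374.49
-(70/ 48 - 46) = 1069/24 = 44.54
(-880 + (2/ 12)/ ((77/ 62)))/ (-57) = 203249/13167 = 15.44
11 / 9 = 1.22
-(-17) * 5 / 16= 85/16 = 5.31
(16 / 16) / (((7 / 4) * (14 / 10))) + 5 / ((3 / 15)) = 1245/49 = 25.41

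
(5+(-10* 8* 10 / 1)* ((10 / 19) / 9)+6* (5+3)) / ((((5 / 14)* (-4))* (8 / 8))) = -7441/1710 = -4.35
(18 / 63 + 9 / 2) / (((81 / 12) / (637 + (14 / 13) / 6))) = 475700/1053 = 451.76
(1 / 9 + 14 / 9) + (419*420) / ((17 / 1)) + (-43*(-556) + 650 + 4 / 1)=1780687/51 = 34915.43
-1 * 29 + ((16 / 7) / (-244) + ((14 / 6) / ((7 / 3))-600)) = -268160/427 = -628.01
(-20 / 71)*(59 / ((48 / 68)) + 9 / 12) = -5060/213 = -23.76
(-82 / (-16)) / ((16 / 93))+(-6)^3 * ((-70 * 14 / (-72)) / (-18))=193.12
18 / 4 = 9/2 = 4.50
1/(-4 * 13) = -1/52 = -0.02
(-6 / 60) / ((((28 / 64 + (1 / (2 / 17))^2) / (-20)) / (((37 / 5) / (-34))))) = -592/98855 = -0.01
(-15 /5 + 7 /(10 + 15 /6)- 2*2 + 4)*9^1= -549/25 = -21.96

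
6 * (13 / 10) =39/5 = 7.80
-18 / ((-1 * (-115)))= -0.16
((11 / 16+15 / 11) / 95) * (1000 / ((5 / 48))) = 2280/11 = 207.27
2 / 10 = 1/5 = 0.20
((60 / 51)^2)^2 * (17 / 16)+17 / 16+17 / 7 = 3040983/550256 = 5.53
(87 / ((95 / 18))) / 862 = 783/40945 = 0.02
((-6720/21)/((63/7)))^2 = 102400/81 = 1264.20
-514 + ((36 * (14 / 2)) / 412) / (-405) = -2382397/4635 = -514.00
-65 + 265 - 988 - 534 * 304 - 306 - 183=-163613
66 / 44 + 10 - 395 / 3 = -120.17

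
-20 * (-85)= 1700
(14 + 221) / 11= 235/11 = 21.36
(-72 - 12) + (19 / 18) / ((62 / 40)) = -23246/279 = -83.32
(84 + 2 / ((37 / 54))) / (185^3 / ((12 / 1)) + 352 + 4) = 38592/234428189 = 0.00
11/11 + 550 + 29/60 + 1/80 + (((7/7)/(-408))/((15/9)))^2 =765035023/1387200 = 551.50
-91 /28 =-13/4 = -3.25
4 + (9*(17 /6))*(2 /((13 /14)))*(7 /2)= 2551/13 = 196.23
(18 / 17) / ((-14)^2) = 9/1666 = 0.01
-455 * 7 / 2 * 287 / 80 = -182819/32 = -5713.09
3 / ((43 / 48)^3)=4.17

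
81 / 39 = 27/13 = 2.08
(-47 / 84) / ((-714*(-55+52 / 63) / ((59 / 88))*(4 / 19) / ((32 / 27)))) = -52687/965005272 = 0.00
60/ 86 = 30/43 = 0.70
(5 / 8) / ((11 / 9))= 45/88 = 0.51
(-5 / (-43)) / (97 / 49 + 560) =245/1184091 = 0.00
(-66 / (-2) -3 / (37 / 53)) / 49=1062/1813 = 0.59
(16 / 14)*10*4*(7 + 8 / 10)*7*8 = 19968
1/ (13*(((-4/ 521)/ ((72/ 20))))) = -4689/130 = -36.07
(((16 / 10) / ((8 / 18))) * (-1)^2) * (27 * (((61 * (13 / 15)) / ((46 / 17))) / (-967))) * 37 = -40402557/556025 = -72.66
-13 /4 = -3.25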